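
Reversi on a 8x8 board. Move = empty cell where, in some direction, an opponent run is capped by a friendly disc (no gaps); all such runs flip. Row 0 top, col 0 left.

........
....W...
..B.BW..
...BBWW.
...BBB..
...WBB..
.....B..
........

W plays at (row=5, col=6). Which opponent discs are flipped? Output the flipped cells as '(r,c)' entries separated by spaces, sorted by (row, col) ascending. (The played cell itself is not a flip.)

Dir NW: opp run (4,5) (3,4), next='.' -> no flip
Dir N: first cell '.' (not opp) -> no flip
Dir NE: first cell '.' (not opp) -> no flip
Dir W: opp run (5,5) (5,4) capped by W -> flip
Dir E: first cell '.' (not opp) -> no flip
Dir SW: opp run (6,5), next='.' -> no flip
Dir S: first cell '.' (not opp) -> no flip
Dir SE: first cell '.' (not opp) -> no flip

Answer: (5,4) (5,5)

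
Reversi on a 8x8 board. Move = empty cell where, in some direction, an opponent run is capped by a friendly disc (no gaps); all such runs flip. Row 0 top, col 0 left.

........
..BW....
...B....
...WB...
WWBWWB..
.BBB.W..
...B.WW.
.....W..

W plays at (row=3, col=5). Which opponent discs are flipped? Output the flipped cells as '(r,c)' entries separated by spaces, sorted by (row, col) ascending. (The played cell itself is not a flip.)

Answer: (3,4) (4,5)

Derivation:
Dir NW: first cell '.' (not opp) -> no flip
Dir N: first cell '.' (not opp) -> no flip
Dir NE: first cell '.' (not opp) -> no flip
Dir W: opp run (3,4) capped by W -> flip
Dir E: first cell '.' (not opp) -> no flip
Dir SW: first cell 'W' (not opp) -> no flip
Dir S: opp run (4,5) capped by W -> flip
Dir SE: first cell '.' (not opp) -> no flip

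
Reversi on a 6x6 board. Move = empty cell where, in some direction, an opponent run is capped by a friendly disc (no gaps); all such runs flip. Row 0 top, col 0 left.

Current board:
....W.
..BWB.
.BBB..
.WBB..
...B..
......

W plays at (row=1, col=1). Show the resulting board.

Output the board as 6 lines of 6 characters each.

Place W at (1,1); scan 8 dirs for brackets.
Dir NW: first cell '.' (not opp) -> no flip
Dir N: first cell '.' (not opp) -> no flip
Dir NE: first cell '.' (not opp) -> no flip
Dir W: first cell '.' (not opp) -> no flip
Dir E: opp run (1,2) capped by W -> flip
Dir SW: first cell '.' (not opp) -> no flip
Dir S: opp run (2,1) capped by W -> flip
Dir SE: opp run (2,2) (3,3), next='.' -> no flip
All flips: (1,2) (2,1)

Answer: ....W.
.WWWB.
.WBB..
.WBB..
...B..
......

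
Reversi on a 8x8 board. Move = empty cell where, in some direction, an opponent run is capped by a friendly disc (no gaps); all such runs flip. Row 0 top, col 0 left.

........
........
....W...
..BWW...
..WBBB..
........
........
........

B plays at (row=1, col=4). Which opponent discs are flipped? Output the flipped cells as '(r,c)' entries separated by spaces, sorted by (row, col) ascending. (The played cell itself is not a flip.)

Answer: (2,4) (3,4)

Derivation:
Dir NW: first cell '.' (not opp) -> no flip
Dir N: first cell '.' (not opp) -> no flip
Dir NE: first cell '.' (not opp) -> no flip
Dir W: first cell '.' (not opp) -> no flip
Dir E: first cell '.' (not opp) -> no flip
Dir SW: first cell '.' (not opp) -> no flip
Dir S: opp run (2,4) (3,4) capped by B -> flip
Dir SE: first cell '.' (not opp) -> no flip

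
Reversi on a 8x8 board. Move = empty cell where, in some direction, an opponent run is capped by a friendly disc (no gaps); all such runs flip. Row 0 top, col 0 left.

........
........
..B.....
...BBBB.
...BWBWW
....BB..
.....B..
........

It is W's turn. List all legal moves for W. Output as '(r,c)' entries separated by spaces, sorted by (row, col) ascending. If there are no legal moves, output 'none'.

(1,1): flips 2 -> legal
(1,2): no bracket -> illegal
(1,3): no bracket -> illegal
(2,1): no bracket -> illegal
(2,3): no bracket -> illegal
(2,4): flips 2 -> legal
(2,5): flips 1 -> legal
(2,6): flips 2 -> legal
(2,7): no bracket -> illegal
(3,1): no bracket -> illegal
(3,2): no bracket -> illegal
(3,7): no bracket -> illegal
(4,2): flips 1 -> legal
(5,2): no bracket -> illegal
(5,3): no bracket -> illegal
(5,6): no bracket -> illegal
(6,3): no bracket -> illegal
(6,4): flips 2 -> legal
(6,6): flips 1 -> legal
(7,4): no bracket -> illegal
(7,5): no bracket -> illegal
(7,6): no bracket -> illegal

Answer: (1,1) (2,4) (2,5) (2,6) (4,2) (6,4) (6,6)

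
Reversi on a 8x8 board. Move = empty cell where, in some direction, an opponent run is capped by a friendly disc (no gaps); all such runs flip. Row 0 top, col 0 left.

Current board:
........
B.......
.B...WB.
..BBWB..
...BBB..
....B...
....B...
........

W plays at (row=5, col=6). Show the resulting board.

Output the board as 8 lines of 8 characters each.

Place W at (5,6); scan 8 dirs for brackets.
Dir NW: opp run (4,5) capped by W -> flip
Dir N: first cell '.' (not opp) -> no flip
Dir NE: first cell '.' (not opp) -> no flip
Dir W: first cell '.' (not opp) -> no flip
Dir E: first cell '.' (not opp) -> no flip
Dir SW: first cell '.' (not opp) -> no flip
Dir S: first cell '.' (not opp) -> no flip
Dir SE: first cell '.' (not opp) -> no flip
All flips: (4,5)

Answer: ........
B.......
.B...WB.
..BBWB..
...BBW..
....B.W.
....B...
........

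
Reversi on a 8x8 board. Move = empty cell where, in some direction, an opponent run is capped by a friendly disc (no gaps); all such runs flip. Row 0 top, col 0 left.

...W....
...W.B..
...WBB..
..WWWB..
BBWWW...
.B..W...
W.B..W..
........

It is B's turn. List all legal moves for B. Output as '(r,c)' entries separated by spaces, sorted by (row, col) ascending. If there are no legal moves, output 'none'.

(0,2): flips 1 -> legal
(0,4): no bracket -> illegal
(1,2): no bracket -> illegal
(1,4): flips 2 -> legal
(2,1): no bracket -> illegal
(2,2): flips 1 -> legal
(3,1): flips 3 -> legal
(4,5): flips 3 -> legal
(5,0): no bracket -> illegal
(5,2): flips 2 -> legal
(5,3): flips 1 -> legal
(5,5): no bracket -> illegal
(5,6): no bracket -> illegal
(6,1): no bracket -> illegal
(6,3): no bracket -> illegal
(6,4): flips 3 -> legal
(6,6): no bracket -> illegal
(7,0): no bracket -> illegal
(7,1): no bracket -> illegal
(7,4): no bracket -> illegal
(7,5): no bracket -> illegal
(7,6): no bracket -> illegal

Answer: (0,2) (1,4) (2,2) (3,1) (4,5) (5,2) (5,3) (6,4)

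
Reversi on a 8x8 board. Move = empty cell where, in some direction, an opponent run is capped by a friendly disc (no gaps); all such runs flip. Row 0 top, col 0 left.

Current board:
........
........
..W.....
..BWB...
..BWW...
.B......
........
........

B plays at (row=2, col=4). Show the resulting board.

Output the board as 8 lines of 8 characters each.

Place B at (2,4); scan 8 dirs for brackets.
Dir NW: first cell '.' (not opp) -> no flip
Dir N: first cell '.' (not opp) -> no flip
Dir NE: first cell '.' (not opp) -> no flip
Dir W: first cell '.' (not opp) -> no flip
Dir E: first cell '.' (not opp) -> no flip
Dir SW: opp run (3,3) capped by B -> flip
Dir S: first cell 'B' (not opp) -> no flip
Dir SE: first cell '.' (not opp) -> no flip
All flips: (3,3)

Answer: ........
........
..W.B...
..BBB...
..BWW...
.B......
........
........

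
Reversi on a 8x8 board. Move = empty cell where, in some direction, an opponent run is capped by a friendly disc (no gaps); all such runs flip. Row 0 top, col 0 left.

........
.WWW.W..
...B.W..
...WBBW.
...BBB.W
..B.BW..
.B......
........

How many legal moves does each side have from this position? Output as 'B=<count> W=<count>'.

Answer: B=11 W=4

Derivation:
-- B to move --
(0,0): no bracket -> illegal
(0,1): flips 1 -> legal
(0,2): no bracket -> illegal
(0,3): flips 1 -> legal
(0,4): no bracket -> illegal
(0,5): flips 2 -> legal
(0,6): no bracket -> illegal
(1,0): no bracket -> illegal
(1,4): no bracket -> illegal
(1,6): flips 1 -> legal
(2,0): no bracket -> illegal
(2,1): no bracket -> illegal
(2,2): flips 1 -> legal
(2,4): no bracket -> illegal
(2,6): no bracket -> illegal
(2,7): flips 1 -> legal
(3,2): flips 1 -> legal
(3,7): flips 1 -> legal
(4,2): no bracket -> illegal
(4,6): no bracket -> illegal
(5,6): flips 1 -> legal
(5,7): no bracket -> illegal
(6,4): no bracket -> illegal
(6,5): flips 1 -> legal
(6,6): flips 1 -> legal
B mobility = 11
-- W to move --
(1,4): no bracket -> illegal
(2,2): no bracket -> illegal
(2,4): no bracket -> illegal
(2,6): no bracket -> illegal
(3,2): no bracket -> illegal
(4,1): no bracket -> illegal
(4,2): no bracket -> illegal
(4,6): no bracket -> illegal
(5,0): no bracket -> illegal
(5,1): no bracket -> illegal
(5,3): flips 2 -> legal
(5,6): flips 3 -> legal
(6,0): no bracket -> illegal
(6,2): no bracket -> illegal
(6,3): flips 2 -> legal
(6,4): no bracket -> illegal
(6,5): no bracket -> illegal
(7,0): flips 4 -> legal
(7,1): no bracket -> illegal
(7,2): no bracket -> illegal
W mobility = 4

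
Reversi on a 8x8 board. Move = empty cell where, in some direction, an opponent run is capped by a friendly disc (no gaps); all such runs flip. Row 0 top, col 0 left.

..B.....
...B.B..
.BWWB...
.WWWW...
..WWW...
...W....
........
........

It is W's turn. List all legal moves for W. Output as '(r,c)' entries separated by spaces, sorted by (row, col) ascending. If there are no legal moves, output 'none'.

Answer: (0,3) (0,4) (0,6) (1,0) (1,1) (1,4) (2,0) (2,5)

Derivation:
(0,1): no bracket -> illegal
(0,3): flips 1 -> legal
(0,4): flips 1 -> legal
(0,5): no bracket -> illegal
(0,6): flips 2 -> legal
(1,0): flips 1 -> legal
(1,1): flips 1 -> legal
(1,2): no bracket -> illegal
(1,4): flips 1 -> legal
(1,6): no bracket -> illegal
(2,0): flips 1 -> legal
(2,5): flips 1 -> legal
(2,6): no bracket -> illegal
(3,0): no bracket -> illegal
(3,5): no bracket -> illegal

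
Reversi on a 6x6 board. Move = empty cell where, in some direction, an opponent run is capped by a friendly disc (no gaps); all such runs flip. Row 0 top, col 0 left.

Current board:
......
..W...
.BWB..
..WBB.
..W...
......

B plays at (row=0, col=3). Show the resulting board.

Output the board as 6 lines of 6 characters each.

Place B at (0,3); scan 8 dirs for brackets.
Dir NW: edge -> no flip
Dir N: edge -> no flip
Dir NE: edge -> no flip
Dir W: first cell '.' (not opp) -> no flip
Dir E: first cell '.' (not opp) -> no flip
Dir SW: opp run (1,2) capped by B -> flip
Dir S: first cell '.' (not opp) -> no flip
Dir SE: first cell '.' (not opp) -> no flip
All flips: (1,2)

Answer: ...B..
..B...
.BWB..
..WBB.
..W...
......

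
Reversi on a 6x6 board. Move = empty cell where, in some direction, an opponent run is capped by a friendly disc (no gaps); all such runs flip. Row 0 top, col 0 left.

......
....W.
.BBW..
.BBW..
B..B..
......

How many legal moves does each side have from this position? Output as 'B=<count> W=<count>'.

Answer: B=5 W=5

Derivation:
-- B to move --
(0,3): no bracket -> illegal
(0,4): no bracket -> illegal
(0,5): flips 2 -> legal
(1,2): no bracket -> illegal
(1,3): flips 2 -> legal
(1,5): no bracket -> illegal
(2,4): flips 1 -> legal
(2,5): no bracket -> illegal
(3,4): flips 1 -> legal
(4,2): no bracket -> illegal
(4,4): flips 1 -> legal
B mobility = 5
-- W to move --
(1,0): no bracket -> illegal
(1,1): flips 1 -> legal
(1,2): no bracket -> illegal
(1,3): no bracket -> illegal
(2,0): flips 2 -> legal
(3,0): flips 2 -> legal
(3,4): no bracket -> illegal
(4,1): flips 1 -> legal
(4,2): no bracket -> illegal
(4,4): no bracket -> illegal
(5,0): no bracket -> illegal
(5,1): no bracket -> illegal
(5,2): no bracket -> illegal
(5,3): flips 1 -> legal
(5,4): no bracket -> illegal
W mobility = 5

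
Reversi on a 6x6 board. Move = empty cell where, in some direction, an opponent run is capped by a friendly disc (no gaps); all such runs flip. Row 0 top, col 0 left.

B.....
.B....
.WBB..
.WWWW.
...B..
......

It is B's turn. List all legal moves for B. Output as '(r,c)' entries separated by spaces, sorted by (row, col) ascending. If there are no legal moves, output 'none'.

Answer: (1,0) (2,0) (2,5) (4,0) (4,1) (4,2) (4,4) (4,5)

Derivation:
(1,0): flips 2 -> legal
(1,2): no bracket -> illegal
(2,0): flips 1 -> legal
(2,4): no bracket -> illegal
(2,5): flips 1 -> legal
(3,0): no bracket -> illegal
(3,5): no bracket -> illegal
(4,0): flips 1 -> legal
(4,1): flips 3 -> legal
(4,2): flips 1 -> legal
(4,4): flips 1 -> legal
(4,5): flips 1 -> legal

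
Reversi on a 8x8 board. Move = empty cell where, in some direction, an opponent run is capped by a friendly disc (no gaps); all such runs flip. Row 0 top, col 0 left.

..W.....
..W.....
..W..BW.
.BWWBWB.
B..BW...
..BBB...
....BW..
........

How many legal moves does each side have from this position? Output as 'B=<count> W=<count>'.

-- B to move --
(0,1): no bracket -> illegal
(0,3): no bracket -> illegal
(1,1): no bracket -> illegal
(1,3): flips 1 -> legal
(1,5): no bracket -> illegal
(1,6): flips 1 -> legal
(1,7): flips 3 -> legal
(2,1): flips 1 -> legal
(2,3): flips 1 -> legal
(2,4): no bracket -> illegal
(2,7): flips 1 -> legal
(3,7): no bracket -> illegal
(4,1): no bracket -> illegal
(4,2): no bracket -> illegal
(4,5): flips 2 -> legal
(4,6): no bracket -> illegal
(5,5): no bracket -> illegal
(5,6): no bracket -> illegal
(6,6): flips 1 -> legal
(7,4): no bracket -> illegal
(7,5): no bracket -> illegal
(7,6): flips 1 -> legal
B mobility = 9
-- W to move --
(1,4): no bracket -> illegal
(1,5): flips 1 -> legal
(1,6): no bracket -> illegal
(2,0): no bracket -> illegal
(2,1): no bracket -> illegal
(2,3): no bracket -> illegal
(2,4): flips 2 -> legal
(2,7): no bracket -> illegal
(3,0): flips 1 -> legal
(3,7): flips 1 -> legal
(4,1): no bracket -> illegal
(4,2): flips 1 -> legal
(4,5): no bracket -> illegal
(4,6): flips 1 -> legal
(4,7): no bracket -> illegal
(5,0): no bracket -> illegal
(5,1): no bracket -> illegal
(5,5): no bracket -> illegal
(6,1): no bracket -> illegal
(6,2): flips 1 -> legal
(6,3): flips 3 -> legal
(7,3): no bracket -> illegal
(7,4): flips 2 -> legal
(7,5): no bracket -> illegal
W mobility = 9

Answer: B=9 W=9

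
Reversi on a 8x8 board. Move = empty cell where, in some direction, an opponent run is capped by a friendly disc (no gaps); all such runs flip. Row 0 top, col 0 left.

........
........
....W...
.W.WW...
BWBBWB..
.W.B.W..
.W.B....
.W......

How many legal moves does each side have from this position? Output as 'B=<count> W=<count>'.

Answer: B=9 W=7

Derivation:
-- B to move --
(1,3): no bracket -> illegal
(1,4): no bracket -> illegal
(1,5): flips 2 -> legal
(2,0): flips 1 -> legal
(2,1): no bracket -> illegal
(2,2): flips 1 -> legal
(2,3): flips 2 -> legal
(2,5): flips 1 -> legal
(3,0): no bracket -> illegal
(3,2): no bracket -> illegal
(3,5): flips 1 -> legal
(4,6): no bracket -> illegal
(5,0): no bracket -> illegal
(5,2): no bracket -> illegal
(5,4): no bracket -> illegal
(5,6): no bracket -> illegal
(6,0): flips 1 -> legal
(6,2): flips 1 -> legal
(6,4): no bracket -> illegal
(6,5): flips 1 -> legal
(6,6): no bracket -> illegal
(7,0): no bracket -> illegal
(7,2): no bracket -> illegal
B mobility = 9
-- W to move --
(3,0): no bracket -> illegal
(3,2): no bracket -> illegal
(3,5): flips 1 -> legal
(3,6): no bracket -> illegal
(4,6): flips 1 -> legal
(5,0): no bracket -> illegal
(5,2): flips 1 -> legal
(5,4): no bracket -> illegal
(5,6): flips 1 -> legal
(6,2): flips 1 -> legal
(6,4): flips 2 -> legal
(7,2): no bracket -> illegal
(7,3): flips 3 -> legal
(7,4): no bracket -> illegal
W mobility = 7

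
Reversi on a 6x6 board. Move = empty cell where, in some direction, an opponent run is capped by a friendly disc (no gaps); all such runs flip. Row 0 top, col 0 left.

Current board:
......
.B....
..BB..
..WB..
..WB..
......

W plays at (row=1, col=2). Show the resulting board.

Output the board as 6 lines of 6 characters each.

Place W at (1,2); scan 8 dirs for brackets.
Dir NW: first cell '.' (not opp) -> no flip
Dir N: first cell '.' (not opp) -> no flip
Dir NE: first cell '.' (not opp) -> no flip
Dir W: opp run (1,1), next='.' -> no flip
Dir E: first cell '.' (not opp) -> no flip
Dir SW: first cell '.' (not opp) -> no flip
Dir S: opp run (2,2) capped by W -> flip
Dir SE: opp run (2,3), next='.' -> no flip
All flips: (2,2)

Answer: ......
.BW...
..WB..
..WB..
..WB..
......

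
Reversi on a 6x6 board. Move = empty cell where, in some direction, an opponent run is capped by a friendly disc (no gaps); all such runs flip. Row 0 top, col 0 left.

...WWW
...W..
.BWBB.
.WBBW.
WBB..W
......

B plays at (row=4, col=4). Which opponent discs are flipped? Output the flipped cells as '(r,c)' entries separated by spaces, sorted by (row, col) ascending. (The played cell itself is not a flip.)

Dir NW: first cell 'B' (not opp) -> no flip
Dir N: opp run (3,4) capped by B -> flip
Dir NE: first cell '.' (not opp) -> no flip
Dir W: first cell '.' (not opp) -> no flip
Dir E: opp run (4,5), next=edge -> no flip
Dir SW: first cell '.' (not opp) -> no flip
Dir S: first cell '.' (not opp) -> no flip
Dir SE: first cell '.' (not opp) -> no flip

Answer: (3,4)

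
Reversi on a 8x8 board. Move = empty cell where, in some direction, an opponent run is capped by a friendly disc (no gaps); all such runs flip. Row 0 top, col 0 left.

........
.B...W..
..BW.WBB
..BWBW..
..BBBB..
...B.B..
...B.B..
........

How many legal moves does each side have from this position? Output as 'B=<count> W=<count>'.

Answer: B=8 W=13

Derivation:
-- B to move --
(0,4): flips 1 -> legal
(0,5): flips 3 -> legal
(0,6): no bracket -> illegal
(1,2): flips 1 -> legal
(1,3): flips 2 -> legal
(1,4): flips 1 -> legal
(1,6): flips 1 -> legal
(2,4): flips 3 -> legal
(3,6): flips 1 -> legal
(4,6): no bracket -> illegal
B mobility = 8
-- W to move --
(0,0): flips 2 -> legal
(0,1): no bracket -> illegal
(0,2): no bracket -> illegal
(1,0): no bracket -> illegal
(1,2): no bracket -> illegal
(1,3): no bracket -> illegal
(1,6): no bracket -> illegal
(1,7): flips 1 -> legal
(2,0): no bracket -> illegal
(2,1): flips 1 -> legal
(2,4): no bracket -> illegal
(3,1): flips 1 -> legal
(3,6): no bracket -> illegal
(3,7): flips 1 -> legal
(4,1): flips 1 -> legal
(4,6): no bracket -> illegal
(5,1): flips 1 -> legal
(5,2): flips 2 -> legal
(5,4): no bracket -> illegal
(5,6): flips 2 -> legal
(6,2): flips 2 -> legal
(6,4): no bracket -> illegal
(6,6): flips 2 -> legal
(7,2): no bracket -> illegal
(7,3): flips 3 -> legal
(7,4): no bracket -> illegal
(7,5): flips 3 -> legal
(7,6): no bracket -> illegal
W mobility = 13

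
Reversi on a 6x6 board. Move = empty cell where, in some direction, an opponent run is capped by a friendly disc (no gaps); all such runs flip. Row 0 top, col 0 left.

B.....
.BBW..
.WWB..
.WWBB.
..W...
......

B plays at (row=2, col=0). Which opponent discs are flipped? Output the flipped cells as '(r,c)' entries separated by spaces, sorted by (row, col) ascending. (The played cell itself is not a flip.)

Dir NW: edge -> no flip
Dir N: first cell '.' (not opp) -> no flip
Dir NE: first cell 'B' (not opp) -> no flip
Dir W: edge -> no flip
Dir E: opp run (2,1) (2,2) capped by B -> flip
Dir SW: edge -> no flip
Dir S: first cell '.' (not opp) -> no flip
Dir SE: opp run (3,1) (4,2), next='.' -> no flip

Answer: (2,1) (2,2)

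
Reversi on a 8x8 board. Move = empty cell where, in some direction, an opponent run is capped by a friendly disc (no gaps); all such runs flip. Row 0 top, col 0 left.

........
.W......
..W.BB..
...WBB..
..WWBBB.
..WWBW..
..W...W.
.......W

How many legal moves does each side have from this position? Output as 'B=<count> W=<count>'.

-- B to move --
(0,0): flips 3 -> legal
(0,1): no bracket -> illegal
(0,2): no bracket -> illegal
(1,0): no bracket -> illegal
(1,2): no bracket -> illegal
(1,3): no bracket -> illegal
(2,0): no bracket -> illegal
(2,1): no bracket -> illegal
(2,3): no bracket -> illegal
(3,1): no bracket -> illegal
(3,2): flips 2 -> legal
(4,1): flips 2 -> legal
(5,1): flips 4 -> legal
(5,6): flips 1 -> legal
(5,7): no bracket -> illegal
(6,1): flips 2 -> legal
(6,3): no bracket -> illegal
(6,4): flips 1 -> legal
(6,5): flips 1 -> legal
(6,7): no bracket -> illegal
(7,1): flips 2 -> legal
(7,2): no bracket -> illegal
(7,3): no bracket -> illegal
(7,5): no bracket -> illegal
(7,6): no bracket -> illegal
B mobility = 9
-- W to move --
(1,3): no bracket -> illegal
(1,4): no bracket -> illegal
(1,5): flips 4 -> legal
(1,6): flips 2 -> legal
(2,3): no bracket -> illegal
(2,6): flips 2 -> legal
(3,6): flips 2 -> legal
(3,7): flips 1 -> legal
(4,7): flips 3 -> legal
(5,6): no bracket -> illegal
(5,7): no bracket -> illegal
(6,3): no bracket -> illegal
(6,4): no bracket -> illegal
(6,5): flips 1 -> legal
W mobility = 7

Answer: B=9 W=7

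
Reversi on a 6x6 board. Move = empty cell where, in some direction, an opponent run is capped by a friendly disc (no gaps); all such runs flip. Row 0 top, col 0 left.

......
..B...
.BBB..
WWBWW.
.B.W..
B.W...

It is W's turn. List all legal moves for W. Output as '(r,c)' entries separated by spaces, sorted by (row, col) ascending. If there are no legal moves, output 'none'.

(0,1): flips 2 -> legal
(0,2): no bracket -> illegal
(0,3): flips 2 -> legal
(1,0): flips 2 -> legal
(1,1): flips 2 -> legal
(1,3): flips 2 -> legal
(1,4): no bracket -> illegal
(2,0): no bracket -> illegal
(2,4): no bracket -> illegal
(4,0): no bracket -> illegal
(4,2): no bracket -> illegal
(5,1): flips 1 -> legal

Answer: (0,1) (0,3) (1,0) (1,1) (1,3) (5,1)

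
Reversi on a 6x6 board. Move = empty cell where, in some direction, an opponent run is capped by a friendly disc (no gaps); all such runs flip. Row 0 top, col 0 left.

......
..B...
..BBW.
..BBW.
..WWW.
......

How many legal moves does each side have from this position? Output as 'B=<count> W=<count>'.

-- B to move --
(1,3): no bracket -> illegal
(1,4): no bracket -> illegal
(1,5): flips 1 -> legal
(2,5): flips 1 -> legal
(3,1): no bracket -> illegal
(3,5): flips 1 -> legal
(4,1): no bracket -> illegal
(4,5): flips 1 -> legal
(5,1): flips 1 -> legal
(5,2): flips 1 -> legal
(5,3): flips 1 -> legal
(5,4): flips 1 -> legal
(5,5): flips 1 -> legal
B mobility = 9
-- W to move --
(0,1): flips 2 -> legal
(0,2): flips 3 -> legal
(0,3): no bracket -> illegal
(1,1): flips 2 -> legal
(1,3): flips 2 -> legal
(1,4): no bracket -> illegal
(2,1): flips 3 -> legal
(3,1): flips 2 -> legal
(4,1): no bracket -> illegal
W mobility = 6

Answer: B=9 W=6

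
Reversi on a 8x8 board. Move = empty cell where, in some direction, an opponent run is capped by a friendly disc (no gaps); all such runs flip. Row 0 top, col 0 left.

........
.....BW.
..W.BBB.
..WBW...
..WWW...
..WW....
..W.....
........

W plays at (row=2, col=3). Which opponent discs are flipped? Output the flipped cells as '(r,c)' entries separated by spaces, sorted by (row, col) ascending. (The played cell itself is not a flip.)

Answer: (3,3)

Derivation:
Dir NW: first cell '.' (not opp) -> no flip
Dir N: first cell '.' (not opp) -> no flip
Dir NE: first cell '.' (not opp) -> no flip
Dir W: first cell 'W' (not opp) -> no flip
Dir E: opp run (2,4) (2,5) (2,6), next='.' -> no flip
Dir SW: first cell 'W' (not opp) -> no flip
Dir S: opp run (3,3) capped by W -> flip
Dir SE: first cell 'W' (not opp) -> no flip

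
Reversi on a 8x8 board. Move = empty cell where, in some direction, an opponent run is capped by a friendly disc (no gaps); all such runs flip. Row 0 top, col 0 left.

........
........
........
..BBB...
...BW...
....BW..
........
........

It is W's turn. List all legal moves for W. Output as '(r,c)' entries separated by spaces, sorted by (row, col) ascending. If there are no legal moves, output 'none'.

Answer: (2,2) (2,4) (4,2) (5,3) (6,4)

Derivation:
(2,1): no bracket -> illegal
(2,2): flips 1 -> legal
(2,3): no bracket -> illegal
(2,4): flips 1 -> legal
(2,5): no bracket -> illegal
(3,1): no bracket -> illegal
(3,5): no bracket -> illegal
(4,1): no bracket -> illegal
(4,2): flips 1 -> legal
(4,5): no bracket -> illegal
(5,2): no bracket -> illegal
(5,3): flips 1 -> legal
(6,3): no bracket -> illegal
(6,4): flips 1 -> legal
(6,5): no bracket -> illegal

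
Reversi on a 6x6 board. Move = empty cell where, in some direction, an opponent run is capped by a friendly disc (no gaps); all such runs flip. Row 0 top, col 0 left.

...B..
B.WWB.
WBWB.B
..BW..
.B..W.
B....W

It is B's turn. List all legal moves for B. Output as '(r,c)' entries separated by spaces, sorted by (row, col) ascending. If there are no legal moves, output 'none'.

Answer: (0,1) (0,2) (1,1) (3,0) (3,4) (4,3)

Derivation:
(0,1): flips 1 -> legal
(0,2): flips 2 -> legal
(0,4): no bracket -> illegal
(1,1): flips 2 -> legal
(2,4): no bracket -> illegal
(3,0): flips 1 -> legal
(3,1): no bracket -> illegal
(3,4): flips 1 -> legal
(3,5): no bracket -> illegal
(4,2): no bracket -> illegal
(4,3): flips 1 -> legal
(4,5): no bracket -> illegal
(5,3): no bracket -> illegal
(5,4): no bracket -> illegal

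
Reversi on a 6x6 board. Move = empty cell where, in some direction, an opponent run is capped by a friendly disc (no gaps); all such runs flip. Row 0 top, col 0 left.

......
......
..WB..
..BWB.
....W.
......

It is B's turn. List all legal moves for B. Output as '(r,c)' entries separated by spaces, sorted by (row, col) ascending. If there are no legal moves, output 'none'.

Answer: (1,2) (2,1) (4,3) (5,4)

Derivation:
(1,1): no bracket -> illegal
(1,2): flips 1 -> legal
(1,3): no bracket -> illegal
(2,1): flips 1 -> legal
(2,4): no bracket -> illegal
(3,1): no bracket -> illegal
(3,5): no bracket -> illegal
(4,2): no bracket -> illegal
(4,3): flips 1 -> legal
(4,5): no bracket -> illegal
(5,3): no bracket -> illegal
(5,4): flips 1 -> legal
(5,5): no bracket -> illegal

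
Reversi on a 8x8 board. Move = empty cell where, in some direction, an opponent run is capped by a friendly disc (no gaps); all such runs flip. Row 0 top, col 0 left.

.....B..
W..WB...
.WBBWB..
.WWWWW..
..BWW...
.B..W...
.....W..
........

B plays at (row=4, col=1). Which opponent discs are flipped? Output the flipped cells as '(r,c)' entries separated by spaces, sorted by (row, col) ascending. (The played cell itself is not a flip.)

Answer: (3,2)

Derivation:
Dir NW: first cell '.' (not opp) -> no flip
Dir N: opp run (3,1) (2,1), next='.' -> no flip
Dir NE: opp run (3,2) capped by B -> flip
Dir W: first cell '.' (not opp) -> no flip
Dir E: first cell 'B' (not opp) -> no flip
Dir SW: first cell '.' (not opp) -> no flip
Dir S: first cell 'B' (not opp) -> no flip
Dir SE: first cell '.' (not opp) -> no flip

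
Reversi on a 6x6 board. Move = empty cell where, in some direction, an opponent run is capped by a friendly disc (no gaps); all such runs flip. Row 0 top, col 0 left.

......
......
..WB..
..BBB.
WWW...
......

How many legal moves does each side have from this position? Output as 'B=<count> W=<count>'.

-- B to move --
(1,1): flips 1 -> legal
(1,2): flips 1 -> legal
(1,3): no bracket -> illegal
(2,1): flips 1 -> legal
(3,0): no bracket -> illegal
(3,1): no bracket -> illegal
(4,3): no bracket -> illegal
(5,0): flips 1 -> legal
(5,1): flips 1 -> legal
(5,2): flips 1 -> legal
(5,3): no bracket -> illegal
B mobility = 6
-- W to move --
(1,2): no bracket -> illegal
(1,3): no bracket -> illegal
(1,4): flips 2 -> legal
(2,1): no bracket -> illegal
(2,4): flips 2 -> legal
(2,5): no bracket -> illegal
(3,1): no bracket -> illegal
(3,5): no bracket -> illegal
(4,3): no bracket -> illegal
(4,4): flips 1 -> legal
(4,5): no bracket -> illegal
W mobility = 3

Answer: B=6 W=3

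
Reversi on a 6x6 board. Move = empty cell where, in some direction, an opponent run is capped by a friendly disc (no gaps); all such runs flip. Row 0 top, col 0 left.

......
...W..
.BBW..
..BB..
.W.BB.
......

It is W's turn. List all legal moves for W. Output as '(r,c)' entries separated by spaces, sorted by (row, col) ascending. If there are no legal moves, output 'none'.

(1,0): no bracket -> illegal
(1,1): no bracket -> illegal
(1,2): no bracket -> illegal
(2,0): flips 2 -> legal
(2,4): no bracket -> illegal
(3,0): no bracket -> illegal
(3,1): flips 1 -> legal
(3,4): no bracket -> illegal
(3,5): no bracket -> illegal
(4,2): no bracket -> illegal
(4,5): no bracket -> illegal
(5,2): no bracket -> illegal
(5,3): flips 2 -> legal
(5,4): no bracket -> illegal
(5,5): no bracket -> illegal

Answer: (2,0) (3,1) (5,3)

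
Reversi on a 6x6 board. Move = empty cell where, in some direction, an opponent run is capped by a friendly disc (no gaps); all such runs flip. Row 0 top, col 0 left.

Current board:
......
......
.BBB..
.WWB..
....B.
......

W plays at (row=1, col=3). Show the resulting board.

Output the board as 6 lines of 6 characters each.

Answer: ......
...W..
.BWB..
.WWB..
....B.
......

Derivation:
Place W at (1,3); scan 8 dirs for brackets.
Dir NW: first cell '.' (not opp) -> no flip
Dir N: first cell '.' (not opp) -> no flip
Dir NE: first cell '.' (not opp) -> no flip
Dir W: first cell '.' (not opp) -> no flip
Dir E: first cell '.' (not opp) -> no flip
Dir SW: opp run (2,2) capped by W -> flip
Dir S: opp run (2,3) (3,3), next='.' -> no flip
Dir SE: first cell '.' (not opp) -> no flip
All flips: (2,2)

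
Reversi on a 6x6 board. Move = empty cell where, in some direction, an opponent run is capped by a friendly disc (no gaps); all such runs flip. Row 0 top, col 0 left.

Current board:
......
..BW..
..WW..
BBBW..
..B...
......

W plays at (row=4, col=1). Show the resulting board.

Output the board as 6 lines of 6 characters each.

Answer: ......
..BW..
..WW..
BBWW..
.WB...
......

Derivation:
Place W at (4,1); scan 8 dirs for brackets.
Dir NW: opp run (3,0), next=edge -> no flip
Dir N: opp run (3,1), next='.' -> no flip
Dir NE: opp run (3,2) capped by W -> flip
Dir W: first cell '.' (not opp) -> no flip
Dir E: opp run (4,2), next='.' -> no flip
Dir SW: first cell '.' (not opp) -> no flip
Dir S: first cell '.' (not opp) -> no flip
Dir SE: first cell '.' (not opp) -> no flip
All flips: (3,2)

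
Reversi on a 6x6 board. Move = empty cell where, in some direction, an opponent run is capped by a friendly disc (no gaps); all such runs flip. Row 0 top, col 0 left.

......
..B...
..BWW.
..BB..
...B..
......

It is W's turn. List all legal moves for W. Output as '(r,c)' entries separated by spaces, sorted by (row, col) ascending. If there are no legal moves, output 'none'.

Answer: (0,1) (2,1) (4,1) (4,2) (5,3)

Derivation:
(0,1): flips 1 -> legal
(0,2): no bracket -> illegal
(0,3): no bracket -> illegal
(1,1): no bracket -> illegal
(1,3): no bracket -> illegal
(2,1): flips 1 -> legal
(3,1): no bracket -> illegal
(3,4): no bracket -> illegal
(4,1): flips 1 -> legal
(4,2): flips 1 -> legal
(4,4): no bracket -> illegal
(5,2): no bracket -> illegal
(5,3): flips 2 -> legal
(5,4): no bracket -> illegal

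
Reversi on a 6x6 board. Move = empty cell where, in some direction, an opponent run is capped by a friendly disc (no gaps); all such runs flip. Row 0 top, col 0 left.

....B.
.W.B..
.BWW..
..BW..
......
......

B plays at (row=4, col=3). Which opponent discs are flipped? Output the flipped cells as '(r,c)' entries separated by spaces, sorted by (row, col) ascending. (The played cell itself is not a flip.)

Dir NW: first cell 'B' (not opp) -> no flip
Dir N: opp run (3,3) (2,3) capped by B -> flip
Dir NE: first cell '.' (not opp) -> no flip
Dir W: first cell '.' (not opp) -> no flip
Dir E: first cell '.' (not opp) -> no flip
Dir SW: first cell '.' (not opp) -> no flip
Dir S: first cell '.' (not opp) -> no flip
Dir SE: first cell '.' (not opp) -> no flip

Answer: (2,3) (3,3)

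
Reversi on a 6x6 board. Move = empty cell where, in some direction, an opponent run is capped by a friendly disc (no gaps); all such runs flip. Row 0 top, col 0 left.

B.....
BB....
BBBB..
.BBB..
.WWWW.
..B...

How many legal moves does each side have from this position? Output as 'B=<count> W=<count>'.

-- B to move --
(3,0): flips 1 -> legal
(3,4): flips 1 -> legal
(3,5): no bracket -> illegal
(4,0): no bracket -> illegal
(4,5): no bracket -> illegal
(5,0): flips 1 -> legal
(5,1): flips 2 -> legal
(5,3): flips 2 -> legal
(5,4): flips 1 -> legal
(5,5): flips 1 -> legal
B mobility = 7
-- W to move --
(0,1): flips 3 -> legal
(0,2): no bracket -> illegal
(1,2): flips 2 -> legal
(1,3): flips 2 -> legal
(1,4): flips 2 -> legal
(2,4): flips 1 -> legal
(3,0): no bracket -> illegal
(3,4): no bracket -> illegal
(4,0): no bracket -> illegal
(5,1): no bracket -> illegal
(5,3): no bracket -> illegal
W mobility = 5

Answer: B=7 W=5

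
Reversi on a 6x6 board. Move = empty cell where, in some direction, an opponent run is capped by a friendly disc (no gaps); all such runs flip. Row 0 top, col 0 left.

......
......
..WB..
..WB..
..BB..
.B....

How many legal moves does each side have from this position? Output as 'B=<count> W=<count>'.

-- B to move --
(1,1): flips 1 -> legal
(1,2): flips 2 -> legal
(1,3): no bracket -> illegal
(2,1): flips 2 -> legal
(3,1): flips 1 -> legal
(4,1): flips 1 -> legal
B mobility = 5
-- W to move --
(1,2): no bracket -> illegal
(1,3): no bracket -> illegal
(1,4): flips 1 -> legal
(2,4): flips 1 -> legal
(3,1): no bracket -> illegal
(3,4): flips 1 -> legal
(4,0): no bracket -> illegal
(4,1): no bracket -> illegal
(4,4): flips 1 -> legal
(5,0): no bracket -> illegal
(5,2): flips 1 -> legal
(5,3): no bracket -> illegal
(5,4): flips 1 -> legal
W mobility = 6

Answer: B=5 W=6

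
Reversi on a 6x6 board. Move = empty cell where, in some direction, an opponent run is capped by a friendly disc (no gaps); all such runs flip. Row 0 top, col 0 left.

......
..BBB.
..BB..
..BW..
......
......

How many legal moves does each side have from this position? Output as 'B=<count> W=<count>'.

Answer: B=3 W=3

Derivation:
-- B to move --
(2,4): no bracket -> illegal
(3,4): flips 1 -> legal
(4,2): no bracket -> illegal
(4,3): flips 1 -> legal
(4,4): flips 1 -> legal
B mobility = 3
-- W to move --
(0,1): no bracket -> illegal
(0,2): no bracket -> illegal
(0,3): flips 2 -> legal
(0,4): no bracket -> illegal
(0,5): no bracket -> illegal
(1,1): flips 1 -> legal
(1,5): no bracket -> illegal
(2,1): no bracket -> illegal
(2,4): no bracket -> illegal
(2,5): no bracket -> illegal
(3,1): flips 1 -> legal
(3,4): no bracket -> illegal
(4,1): no bracket -> illegal
(4,2): no bracket -> illegal
(4,3): no bracket -> illegal
W mobility = 3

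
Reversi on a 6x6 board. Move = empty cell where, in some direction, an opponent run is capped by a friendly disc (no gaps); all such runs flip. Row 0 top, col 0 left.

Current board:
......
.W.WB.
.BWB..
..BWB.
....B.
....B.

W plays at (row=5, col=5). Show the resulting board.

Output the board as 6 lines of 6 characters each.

Answer: ......
.W.WB.
.BWB..
..BWB.
....W.
....BW

Derivation:
Place W at (5,5); scan 8 dirs for brackets.
Dir NW: opp run (4,4) capped by W -> flip
Dir N: first cell '.' (not opp) -> no flip
Dir NE: edge -> no flip
Dir W: opp run (5,4), next='.' -> no flip
Dir E: edge -> no flip
Dir SW: edge -> no flip
Dir S: edge -> no flip
Dir SE: edge -> no flip
All flips: (4,4)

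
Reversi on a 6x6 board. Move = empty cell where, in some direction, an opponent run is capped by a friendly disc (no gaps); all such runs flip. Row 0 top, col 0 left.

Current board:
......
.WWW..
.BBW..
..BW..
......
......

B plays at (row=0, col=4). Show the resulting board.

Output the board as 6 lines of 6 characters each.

Answer: ....B.
.WWB..
.BBW..
..BW..
......
......

Derivation:
Place B at (0,4); scan 8 dirs for brackets.
Dir NW: edge -> no flip
Dir N: edge -> no flip
Dir NE: edge -> no flip
Dir W: first cell '.' (not opp) -> no flip
Dir E: first cell '.' (not opp) -> no flip
Dir SW: opp run (1,3) capped by B -> flip
Dir S: first cell '.' (not opp) -> no flip
Dir SE: first cell '.' (not opp) -> no flip
All flips: (1,3)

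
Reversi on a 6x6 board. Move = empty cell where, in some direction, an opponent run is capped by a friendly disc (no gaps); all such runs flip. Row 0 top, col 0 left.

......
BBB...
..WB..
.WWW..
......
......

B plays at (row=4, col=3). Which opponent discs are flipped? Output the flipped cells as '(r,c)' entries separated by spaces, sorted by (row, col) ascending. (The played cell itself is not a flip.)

Answer: (3,3)

Derivation:
Dir NW: opp run (3,2), next='.' -> no flip
Dir N: opp run (3,3) capped by B -> flip
Dir NE: first cell '.' (not opp) -> no flip
Dir W: first cell '.' (not opp) -> no flip
Dir E: first cell '.' (not opp) -> no flip
Dir SW: first cell '.' (not opp) -> no flip
Dir S: first cell '.' (not opp) -> no flip
Dir SE: first cell '.' (not opp) -> no flip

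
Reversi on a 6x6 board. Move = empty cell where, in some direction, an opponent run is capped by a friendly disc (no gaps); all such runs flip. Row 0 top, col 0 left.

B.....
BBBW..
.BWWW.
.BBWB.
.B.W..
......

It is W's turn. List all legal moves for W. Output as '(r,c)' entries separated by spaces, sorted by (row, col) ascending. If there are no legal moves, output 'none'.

Answer: (0,1) (0,2) (2,0) (2,5) (3,0) (3,5) (4,0) (4,2) (4,4) (4,5) (5,0)

Derivation:
(0,1): flips 1 -> legal
(0,2): flips 1 -> legal
(0,3): no bracket -> illegal
(2,0): flips 1 -> legal
(2,5): flips 1 -> legal
(3,0): flips 2 -> legal
(3,5): flips 1 -> legal
(4,0): flips 1 -> legal
(4,2): flips 1 -> legal
(4,4): flips 1 -> legal
(4,5): flips 1 -> legal
(5,0): flips 2 -> legal
(5,1): no bracket -> illegal
(5,2): no bracket -> illegal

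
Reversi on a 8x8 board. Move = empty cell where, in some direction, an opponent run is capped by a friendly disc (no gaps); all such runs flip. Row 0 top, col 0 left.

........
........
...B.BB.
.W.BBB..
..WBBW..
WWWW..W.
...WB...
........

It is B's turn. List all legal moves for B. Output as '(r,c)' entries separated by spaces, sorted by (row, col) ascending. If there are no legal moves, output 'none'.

(2,0): flips 3 -> legal
(2,1): no bracket -> illegal
(2,2): no bracket -> illegal
(3,0): no bracket -> illegal
(3,2): no bracket -> illegal
(3,6): no bracket -> illegal
(4,0): no bracket -> illegal
(4,1): flips 1 -> legal
(4,6): flips 1 -> legal
(4,7): no bracket -> illegal
(5,4): no bracket -> illegal
(5,5): flips 1 -> legal
(5,7): no bracket -> illegal
(6,0): flips 2 -> legal
(6,1): flips 1 -> legal
(6,2): flips 2 -> legal
(6,5): no bracket -> illegal
(6,6): no bracket -> illegal
(6,7): flips 2 -> legal
(7,2): no bracket -> illegal
(7,3): flips 2 -> legal
(7,4): no bracket -> illegal

Answer: (2,0) (4,1) (4,6) (5,5) (6,0) (6,1) (6,2) (6,7) (7,3)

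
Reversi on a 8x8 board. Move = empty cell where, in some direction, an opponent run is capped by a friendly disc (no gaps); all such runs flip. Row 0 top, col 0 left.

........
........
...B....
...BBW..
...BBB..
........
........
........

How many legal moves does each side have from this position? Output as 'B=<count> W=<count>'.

-- B to move --
(2,4): no bracket -> illegal
(2,5): flips 1 -> legal
(2,6): flips 1 -> legal
(3,6): flips 1 -> legal
(4,6): no bracket -> illegal
B mobility = 3
-- W to move --
(1,2): no bracket -> illegal
(1,3): no bracket -> illegal
(1,4): no bracket -> illegal
(2,2): no bracket -> illegal
(2,4): no bracket -> illegal
(2,5): no bracket -> illegal
(3,2): flips 2 -> legal
(3,6): no bracket -> illegal
(4,2): no bracket -> illegal
(4,6): no bracket -> illegal
(5,2): no bracket -> illegal
(5,3): flips 1 -> legal
(5,4): no bracket -> illegal
(5,5): flips 1 -> legal
(5,6): no bracket -> illegal
W mobility = 3

Answer: B=3 W=3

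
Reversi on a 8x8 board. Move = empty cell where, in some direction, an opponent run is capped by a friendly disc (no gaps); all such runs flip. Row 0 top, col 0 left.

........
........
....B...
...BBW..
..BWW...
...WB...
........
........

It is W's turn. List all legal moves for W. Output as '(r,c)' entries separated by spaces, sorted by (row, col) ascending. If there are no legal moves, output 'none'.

Answer: (1,3) (1,4) (2,2) (2,3) (2,5) (3,1) (3,2) (4,1) (5,5) (6,4) (6,5)

Derivation:
(1,3): flips 1 -> legal
(1,4): flips 2 -> legal
(1,5): no bracket -> illegal
(2,2): flips 1 -> legal
(2,3): flips 1 -> legal
(2,5): flips 1 -> legal
(3,1): flips 1 -> legal
(3,2): flips 2 -> legal
(4,1): flips 1 -> legal
(4,5): no bracket -> illegal
(5,1): no bracket -> illegal
(5,2): no bracket -> illegal
(5,5): flips 1 -> legal
(6,3): no bracket -> illegal
(6,4): flips 1 -> legal
(6,5): flips 1 -> legal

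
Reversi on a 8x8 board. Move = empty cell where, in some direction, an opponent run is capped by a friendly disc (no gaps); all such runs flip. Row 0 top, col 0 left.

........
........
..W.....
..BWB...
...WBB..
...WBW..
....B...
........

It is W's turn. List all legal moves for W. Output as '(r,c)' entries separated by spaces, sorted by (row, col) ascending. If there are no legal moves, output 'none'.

Answer: (2,1) (2,5) (3,1) (3,5) (4,2) (4,6) (6,5) (7,3) (7,5)

Derivation:
(2,1): flips 1 -> legal
(2,3): no bracket -> illegal
(2,4): no bracket -> illegal
(2,5): flips 1 -> legal
(3,1): flips 1 -> legal
(3,5): flips 3 -> legal
(3,6): no bracket -> illegal
(4,1): no bracket -> illegal
(4,2): flips 1 -> legal
(4,6): flips 2 -> legal
(5,6): no bracket -> illegal
(6,3): no bracket -> illegal
(6,5): flips 1 -> legal
(7,3): flips 1 -> legal
(7,4): no bracket -> illegal
(7,5): flips 1 -> legal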